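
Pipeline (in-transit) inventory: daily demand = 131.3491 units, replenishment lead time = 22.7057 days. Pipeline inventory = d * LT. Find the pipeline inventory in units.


Pipeline = 131.3491 * 22.7057 = 2982.3733

2982.3733 units


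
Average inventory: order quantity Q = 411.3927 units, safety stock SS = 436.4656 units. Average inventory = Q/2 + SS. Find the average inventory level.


Q/2 = 205.6963
Avg = 205.6963 + 436.4656 = 642.1619

642.1619 units


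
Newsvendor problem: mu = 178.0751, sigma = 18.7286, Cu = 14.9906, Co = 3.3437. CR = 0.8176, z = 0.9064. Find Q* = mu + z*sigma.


CR = Cu/(Cu+Co) = 14.9906/(14.9906+3.3437) = 0.8176
z = 0.9064
Q* = 178.0751 + 0.9064 * 18.7286 = 195.0507

195.0507 units


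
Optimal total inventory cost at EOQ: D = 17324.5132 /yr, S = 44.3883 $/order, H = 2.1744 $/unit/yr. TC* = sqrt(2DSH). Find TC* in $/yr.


2*D*S*H = 3344251.9415
TC* = sqrt(3344251.9415) = 1828.7296

1828.7296 $/yr


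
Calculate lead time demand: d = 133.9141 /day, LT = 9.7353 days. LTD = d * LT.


LTD = 133.9141 * 9.7353 = 1303.6939

1303.6939 units


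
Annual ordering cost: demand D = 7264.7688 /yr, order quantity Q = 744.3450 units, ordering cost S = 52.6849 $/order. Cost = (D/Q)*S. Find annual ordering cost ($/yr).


Number of orders = D/Q = 9.7599
Cost = 9.7599 * 52.6849 = 514.2019

514.2019 $/yr


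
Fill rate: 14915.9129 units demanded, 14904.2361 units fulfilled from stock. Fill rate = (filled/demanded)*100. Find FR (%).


FR = 14904.2361 / 14915.9129 * 100 = 99.9217

99.9217%


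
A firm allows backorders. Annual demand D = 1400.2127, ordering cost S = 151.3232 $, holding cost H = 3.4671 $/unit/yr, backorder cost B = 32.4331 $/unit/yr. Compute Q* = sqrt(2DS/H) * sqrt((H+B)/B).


sqrt(2DS/H) = 349.6082
sqrt((H+B)/B) = 1.0521
Q* = 349.6082 * 1.0521 = 367.8204

367.8204 units


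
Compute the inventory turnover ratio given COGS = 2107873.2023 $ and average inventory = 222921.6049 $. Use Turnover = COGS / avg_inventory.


Turnover = 2107873.2023 / 222921.6049 = 9.4557

9.4557


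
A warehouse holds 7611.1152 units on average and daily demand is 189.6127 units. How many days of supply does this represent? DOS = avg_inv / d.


DOS = 7611.1152 / 189.6127 = 40.1403

40.1403 days


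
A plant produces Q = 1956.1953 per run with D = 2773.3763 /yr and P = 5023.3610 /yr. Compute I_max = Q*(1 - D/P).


D/P = 0.5521
1 - D/P = 0.4479
I_max = 1956.1953 * 0.4479 = 876.1882

876.1882 units


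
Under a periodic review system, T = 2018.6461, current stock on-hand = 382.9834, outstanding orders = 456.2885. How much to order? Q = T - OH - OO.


Inventory position = OH + OO = 382.9834 + 456.2885 = 839.2719
Q = 2018.6461 - 839.2719 = 1179.3742

1179.3742 units


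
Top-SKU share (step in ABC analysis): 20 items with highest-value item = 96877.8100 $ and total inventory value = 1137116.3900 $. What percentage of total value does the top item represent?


Top item = 96877.8100
Total = 1137116.3900
Percentage = 96877.8100 / 1137116.3900 * 100 = 8.5196

8.5196%


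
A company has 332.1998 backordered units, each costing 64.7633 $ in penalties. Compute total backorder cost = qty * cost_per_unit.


Total = 332.1998 * 64.7633 = 21514.3553

21514.3553 $


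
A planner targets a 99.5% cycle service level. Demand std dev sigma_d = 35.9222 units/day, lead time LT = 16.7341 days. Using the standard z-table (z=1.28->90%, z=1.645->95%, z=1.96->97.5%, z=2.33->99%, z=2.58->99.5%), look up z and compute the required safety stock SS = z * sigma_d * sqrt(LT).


From the table, SL = 99.5% corresponds to z = 2.58
sqrt(LT) = sqrt(16.7341) = 4.0907
SS = 2.58 * 35.9222 * 4.0907 = 379.1262

379.1262 units


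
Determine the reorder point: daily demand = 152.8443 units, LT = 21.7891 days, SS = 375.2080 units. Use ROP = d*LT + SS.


d*LT = 152.8443 * 21.7891 = 3330.3397
ROP = 3330.3397 + 375.2080 = 3705.5477

3705.5477 units


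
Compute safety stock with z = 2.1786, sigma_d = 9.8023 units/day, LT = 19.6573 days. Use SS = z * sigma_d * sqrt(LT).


sqrt(LT) = sqrt(19.6573) = 4.4337
SS = 2.1786 * 9.8023 * 4.4337 = 94.6820

94.6820 units


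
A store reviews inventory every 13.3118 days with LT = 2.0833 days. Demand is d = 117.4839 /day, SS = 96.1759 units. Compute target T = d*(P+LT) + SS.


P + LT = 15.3951
d*(P+LT) = 117.4839 * 15.3951 = 1808.6764
T = 1808.6764 + 96.1759 = 1904.8523

1904.8523 units


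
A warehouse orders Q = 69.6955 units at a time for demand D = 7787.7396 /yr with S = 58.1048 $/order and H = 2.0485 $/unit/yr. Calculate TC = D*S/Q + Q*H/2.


Ordering cost = D*S/Q = 6492.6007
Holding cost = Q*H/2 = 71.3856
TC = 6492.6007 + 71.3856 = 6563.9863

6563.9863 $/yr


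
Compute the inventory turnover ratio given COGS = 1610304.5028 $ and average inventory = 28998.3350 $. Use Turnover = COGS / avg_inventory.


Turnover = 1610304.5028 / 28998.3350 = 55.5309

55.5309


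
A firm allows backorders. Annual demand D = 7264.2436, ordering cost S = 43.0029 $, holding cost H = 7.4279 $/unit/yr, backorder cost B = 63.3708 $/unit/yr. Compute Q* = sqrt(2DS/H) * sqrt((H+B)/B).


sqrt(2DS/H) = 290.0187
sqrt((H+B)/B) = 1.0570
Q* = 290.0187 * 1.0570 = 306.5449

306.5449 units


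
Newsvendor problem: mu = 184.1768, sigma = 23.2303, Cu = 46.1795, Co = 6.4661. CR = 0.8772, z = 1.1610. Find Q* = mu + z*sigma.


CR = Cu/(Cu+Co) = 46.1795/(46.1795+6.4661) = 0.8772
z = 1.1610
Q* = 184.1768 + 1.1610 * 23.2303 = 211.1472

211.1472 units


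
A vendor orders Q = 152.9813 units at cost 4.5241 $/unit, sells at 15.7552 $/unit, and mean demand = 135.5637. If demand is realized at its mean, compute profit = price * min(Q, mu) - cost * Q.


Sales at mu = min(152.9813, 135.5637) = 135.5637
Revenue = 15.7552 * 135.5637 = 2135.8332
Total cost = 4.5241 * 152.9813 = 692.1027
Profit = 2135.8332 - 692.1027 = 1443.7305

1443.7305 $


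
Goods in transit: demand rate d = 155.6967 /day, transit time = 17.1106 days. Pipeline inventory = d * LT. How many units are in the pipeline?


Pipeline = 155.6967 * 17.1106 = 2664.0640

2664.0640 units


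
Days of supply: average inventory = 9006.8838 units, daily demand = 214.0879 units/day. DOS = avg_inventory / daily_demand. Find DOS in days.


DOS = 9006.8838 / 214.0879 = 42.0710

42.0710 days


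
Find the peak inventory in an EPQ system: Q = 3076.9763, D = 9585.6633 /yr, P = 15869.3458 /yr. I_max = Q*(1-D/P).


D/P = 0.6040
1 - D/P = 0.3960
I_max = 3076.9763 * 0.3960 = 1218.3705

1218.3705 units


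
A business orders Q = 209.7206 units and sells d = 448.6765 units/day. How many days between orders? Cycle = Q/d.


Cycle = 209.7206 / 448.6765 = 0.4674

0.4674 days


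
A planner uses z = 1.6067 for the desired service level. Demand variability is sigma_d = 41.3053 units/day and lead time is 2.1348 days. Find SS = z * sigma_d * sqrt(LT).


sqrt(LT) = sqrt(2.1348) = 1.4611
SS = 1.6067 * 41.3053 * 1.4611 = 96.9659

96.9659 units


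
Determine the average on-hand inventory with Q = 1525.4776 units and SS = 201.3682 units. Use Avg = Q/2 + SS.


Q/2 = 762.7388
Avg = 762.7388 + 201.3682 = 964.1070

964.1070 units


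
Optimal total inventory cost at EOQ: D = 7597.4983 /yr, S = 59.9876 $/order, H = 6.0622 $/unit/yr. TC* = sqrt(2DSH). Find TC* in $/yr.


2*D*S*H = 5525764.2760
TC* = sqrt(5525764.2760) = 2350.6944

2350.6944 $/yr


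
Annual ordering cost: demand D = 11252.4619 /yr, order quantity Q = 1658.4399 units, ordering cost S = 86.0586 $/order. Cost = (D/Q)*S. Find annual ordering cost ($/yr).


Number of orders = D/Q = 6.7850
Cost = 6.7850 * 86.0586 = 583.9049

583.9049 $/yr


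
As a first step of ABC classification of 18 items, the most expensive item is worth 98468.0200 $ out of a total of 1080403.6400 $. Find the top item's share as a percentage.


Top item = 98468.0200
Total = 1080403.6400
Percentage = 98468.0200 / 1080403.6400 * 100 = 9.1140

9.1140%


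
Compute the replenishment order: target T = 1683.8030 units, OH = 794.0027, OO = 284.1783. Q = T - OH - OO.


Inventory position = OH + OO = 794.0027 + 284.1783 = 1078.1810
Q = 1683.8030 - 1078.1810 = 605.6220

605.6220 units


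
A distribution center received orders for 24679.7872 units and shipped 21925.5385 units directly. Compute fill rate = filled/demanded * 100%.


FR = 21925.5385 / 24679.7872 * 100 = 88.8401

88.8401%


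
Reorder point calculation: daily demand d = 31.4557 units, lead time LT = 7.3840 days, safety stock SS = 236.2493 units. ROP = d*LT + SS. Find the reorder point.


d*LT = 31.4557 * 7.3840 = 232.2689
ROP = 232.2689 + 236.2493 = 468.5182

468.5182 units


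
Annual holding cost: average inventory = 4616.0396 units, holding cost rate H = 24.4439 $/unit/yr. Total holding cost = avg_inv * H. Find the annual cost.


Cost = 4616.0396 * 24.4439 = 112834.0104

112834.0104 $/yr


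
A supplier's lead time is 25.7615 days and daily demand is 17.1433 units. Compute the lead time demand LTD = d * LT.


LTD = 17.1433 * 25.7615 = 441.6371

441.6371 units


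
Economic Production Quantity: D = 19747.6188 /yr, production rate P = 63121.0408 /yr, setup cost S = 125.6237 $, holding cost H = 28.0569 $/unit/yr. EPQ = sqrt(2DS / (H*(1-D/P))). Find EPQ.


1 - D/P = 1 - 0.3129 = 0.6871
H*(1-D/P) = 19.2792
2DS = 4961537.8797
EPQ = sqrt(257351.7292) = 507.2985

507.2985 units


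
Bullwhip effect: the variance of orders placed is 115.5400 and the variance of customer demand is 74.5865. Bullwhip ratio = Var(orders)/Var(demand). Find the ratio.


BW = 115.5400 / 74.5865 = 1.5491

1.5491


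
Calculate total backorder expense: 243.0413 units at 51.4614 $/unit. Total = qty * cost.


Total = 243.0413 * 51.4614 = 12507.2456

12507.2456 $


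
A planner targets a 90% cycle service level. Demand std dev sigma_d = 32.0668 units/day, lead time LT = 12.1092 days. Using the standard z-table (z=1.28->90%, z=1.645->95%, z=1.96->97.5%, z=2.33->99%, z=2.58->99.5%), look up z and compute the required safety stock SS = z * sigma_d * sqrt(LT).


From the table, SL = 90% corresponds to z = 1.28
sqrt(LT) = sqrt(12.1092) = 3.4798
SS = 1.28 * 32.0668 * 3.4798 = 142.8313

142.8313 units


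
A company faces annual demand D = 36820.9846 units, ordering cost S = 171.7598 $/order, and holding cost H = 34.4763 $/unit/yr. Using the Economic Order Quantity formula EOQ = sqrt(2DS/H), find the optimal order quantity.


2*D*S = 2 * 36820.9846 * 171.7598 = 12648729.9014
2*D*S/H = 366881.8841
EOQ = sqrt(366881.8841) = 605.7078

605.7078 units


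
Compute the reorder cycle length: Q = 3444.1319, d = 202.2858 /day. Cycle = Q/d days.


Cycle = 3444.1319 / 202.2858 = 17.0261

17.0261 days


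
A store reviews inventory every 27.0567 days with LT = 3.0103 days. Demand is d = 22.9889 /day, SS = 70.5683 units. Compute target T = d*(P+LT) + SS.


P + LT = 30.0670
d*(P+LT) = 22.9889 * 30.0670 = 691.2073
T = 691.2073 + 70.5683 = 761.7756

761.7756 units


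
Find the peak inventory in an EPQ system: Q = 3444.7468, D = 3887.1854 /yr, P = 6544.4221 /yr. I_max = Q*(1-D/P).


D/P = 0.5940
1 - D/P = 0.4060
I_max = 3444.7468 * 0.4060 = 1398.6732

1398.6732 units


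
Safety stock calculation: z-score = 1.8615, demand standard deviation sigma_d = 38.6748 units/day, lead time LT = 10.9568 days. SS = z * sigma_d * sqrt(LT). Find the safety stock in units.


sqrt(LT) = sqrt(10.9568) = 3.3101
SS = 1.8615 * 38.6748 * 3.3101 = 238.3049

238.3049 units


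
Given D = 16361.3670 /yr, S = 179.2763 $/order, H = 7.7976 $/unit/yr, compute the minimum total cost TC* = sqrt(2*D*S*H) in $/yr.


2*D*S*H = 45743923.8981
TC* = sqrt(45743923.8981) = 6763.4255

6763.4255 $/yr


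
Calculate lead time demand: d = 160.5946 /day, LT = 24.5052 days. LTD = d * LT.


LTD = 160.5946 * 24.5052 = 3935.4028

3935.4028 units


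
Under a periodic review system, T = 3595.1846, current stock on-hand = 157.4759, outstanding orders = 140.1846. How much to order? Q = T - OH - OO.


Inventory position = OH + OO = 157.4759 + 140.1846 = 297.6605
Q = 3595.1846 - 297.6605 = 3297.5241

3297.5241 units


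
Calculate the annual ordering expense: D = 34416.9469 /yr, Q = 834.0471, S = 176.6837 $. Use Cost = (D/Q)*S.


Number of orders = D/Q = 41.2650
Cost = 41.2650 * 176.6837 = 7290.8515

7290.8515 $/yr


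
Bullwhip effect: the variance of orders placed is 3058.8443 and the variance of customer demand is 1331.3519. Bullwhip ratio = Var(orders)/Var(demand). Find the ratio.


BW = 3058.8443 / 1331.3519 = 2.2975

2.2975


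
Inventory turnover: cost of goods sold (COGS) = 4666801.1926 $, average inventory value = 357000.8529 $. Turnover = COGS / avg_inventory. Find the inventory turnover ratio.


Turnover = 4666801.1926 / 357000.8529 = 13.0722

13.0722


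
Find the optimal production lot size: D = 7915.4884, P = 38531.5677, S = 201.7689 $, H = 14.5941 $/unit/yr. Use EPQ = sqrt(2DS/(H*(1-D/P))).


1 - D/P = 1 - 0.2054 = 0.7946
H*(1-D/P) = 11.5961
2DS = 3194198.7749
EPQ = sqrt(275455.6762) = 524.8387

524.8387 units


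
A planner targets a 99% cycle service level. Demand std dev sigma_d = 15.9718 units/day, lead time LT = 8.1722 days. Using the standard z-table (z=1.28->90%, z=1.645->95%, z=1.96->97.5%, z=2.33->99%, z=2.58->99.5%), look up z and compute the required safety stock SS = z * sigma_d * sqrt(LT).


From the table, SL = 99% corresponds to z = 2.33
sqrt(LT) = sqrt(8.1722) = 2.8587
SS = 2.33 * 15.9718 * 2.8587 = 106.3847

106.3847 units


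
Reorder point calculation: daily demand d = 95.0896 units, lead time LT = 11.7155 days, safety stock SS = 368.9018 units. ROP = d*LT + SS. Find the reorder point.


d*LT = 95.0896 * 11.7155 = 1114.0222
ROP = 1114.0222 + 368.9018 = 1482.9240

1482.9240 units


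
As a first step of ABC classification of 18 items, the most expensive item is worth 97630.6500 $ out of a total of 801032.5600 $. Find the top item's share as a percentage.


Top item = 97630.6500
Total = 801032.5600
Percentage = 97630.6500 / 801032.5600 * 100 = 12.1881

12.1881%


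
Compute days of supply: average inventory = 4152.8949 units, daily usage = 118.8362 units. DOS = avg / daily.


DOS = 4152.8949 / 118.8362 = 34.9464

34.9464 days


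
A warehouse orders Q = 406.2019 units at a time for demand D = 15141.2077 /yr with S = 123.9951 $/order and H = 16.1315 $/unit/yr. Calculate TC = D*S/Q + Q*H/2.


Ordering cost = D*S/Q = 4621.9271
Holding cost = Q*H/2 = 3276.3230
TC = 4621.9271 + 3276.3230 = 7898.2501

7898.2501 $/yr


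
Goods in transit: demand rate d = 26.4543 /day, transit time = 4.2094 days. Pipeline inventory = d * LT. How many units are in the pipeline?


Pipeline = 26.4543 * 4.2094 = 111.3567

111.3567 units


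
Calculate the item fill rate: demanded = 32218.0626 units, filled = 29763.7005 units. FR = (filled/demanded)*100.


FR = 29763.7005 / 32218.0626 * 100 = 92.3820

92.3820%


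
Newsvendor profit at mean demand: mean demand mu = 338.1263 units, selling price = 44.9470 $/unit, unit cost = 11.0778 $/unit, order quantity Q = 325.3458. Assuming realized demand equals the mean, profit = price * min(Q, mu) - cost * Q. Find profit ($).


Sales at mu = min(325.3458, 338.1263) = 325.3458
Revenue = 44.9470 * 325.3458 = 14623.3177
Total cost = 11.0778 * 325.3458 = 3604.1157
Profit = 14623.3177 - 3604.1157 = 11019.2020

11019.2020 $


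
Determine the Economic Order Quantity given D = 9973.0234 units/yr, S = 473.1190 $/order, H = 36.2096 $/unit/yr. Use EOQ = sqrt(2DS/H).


2*D*S = 2 * 9973.0234 * 473.1190 = 9436853.7160
2*D*S/H = 260617.4527
EOQ = sqrt(260617.4527) = 510.5071

510.5071 units


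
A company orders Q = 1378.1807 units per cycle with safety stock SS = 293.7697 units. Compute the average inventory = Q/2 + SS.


Q/2 = 689.0903
Avg = 689.0903 + 293.7697 = 982.8601

982.8601 units


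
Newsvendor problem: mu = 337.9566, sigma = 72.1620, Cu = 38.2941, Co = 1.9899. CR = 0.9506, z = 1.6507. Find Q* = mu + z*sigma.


CR = Cu/(Cu+Co) = 38.2941/(38.2941+1.9899) = 0.9506
z = 1.6507
Q* = 337.9566 + 1.6507 * 72.1620 = 457.0744

457.0744 units


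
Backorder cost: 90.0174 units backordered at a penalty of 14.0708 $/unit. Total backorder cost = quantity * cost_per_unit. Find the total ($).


Total = 90.0174 * 14.0708 = 1266.6168

1266.6168 $


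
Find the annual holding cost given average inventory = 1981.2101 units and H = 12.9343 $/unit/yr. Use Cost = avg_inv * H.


Cost = 1981.2101 * 12.9343 = 25625.5658

25625.5658 $/yr


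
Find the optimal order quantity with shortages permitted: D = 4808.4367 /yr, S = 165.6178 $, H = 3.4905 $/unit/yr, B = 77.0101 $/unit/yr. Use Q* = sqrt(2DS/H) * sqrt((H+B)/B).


sqrt(2DS/H) = 675.5020
sqrt((H+B)/B) = 1.0224
Q* = 675.5020 * 1.0224 = 690.6410

690.6410 units


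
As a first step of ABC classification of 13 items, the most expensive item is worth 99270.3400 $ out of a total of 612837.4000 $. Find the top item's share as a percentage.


Top item = 99270.3400
Total = 612837.4000
Percentage = 99270.3400 / 612837.4000 * 100 = 16.1985

16.1985%


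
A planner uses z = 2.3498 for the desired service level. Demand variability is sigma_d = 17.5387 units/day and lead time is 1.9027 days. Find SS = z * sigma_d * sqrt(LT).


sqrt(LT) = sqrt(1.9027) = 1.3794
SS = 2.3498 * 17.5387 * 1.3794 = 56.8478

56.8478 units


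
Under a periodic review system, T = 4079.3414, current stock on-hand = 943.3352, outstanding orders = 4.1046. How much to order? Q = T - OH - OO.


Inventory position = OH + OO = 943.3352 + 4.1046 = 947.4398
Q = 4079.3414 - 947.4398 = 3131.9016

3131.9016 units


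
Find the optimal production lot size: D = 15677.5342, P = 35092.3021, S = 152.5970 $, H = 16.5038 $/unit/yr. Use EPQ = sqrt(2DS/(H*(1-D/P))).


1 - D/P = 1 - 0.4468 = 0.5532
H*(1-D/P) = 9.1307
2DS = 4784689.3726
EPQ = sqrt(524021.9182) = 723.8936

723.8936 units


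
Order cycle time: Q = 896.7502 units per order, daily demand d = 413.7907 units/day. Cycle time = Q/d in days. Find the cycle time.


Cycle = 896.7502 / 413.7907 = 2.1672

2.1672 days


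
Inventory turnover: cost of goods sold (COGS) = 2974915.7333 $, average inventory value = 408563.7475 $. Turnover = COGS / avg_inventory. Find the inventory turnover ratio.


Turnover = 2974915.7333 / 408563.7475 = 7.2814

7.2814


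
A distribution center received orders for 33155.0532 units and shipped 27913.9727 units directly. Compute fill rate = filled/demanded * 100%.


FR = 27913.9727 / 33155.0532 * 100 = 84.1922

84.1922%


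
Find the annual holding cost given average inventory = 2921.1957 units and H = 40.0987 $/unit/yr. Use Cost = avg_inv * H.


Cost = 2921.1957 * 40.0987 = 117136.1500

117136.1500 $/yr


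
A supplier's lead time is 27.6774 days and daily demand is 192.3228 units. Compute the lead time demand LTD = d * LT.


LTD = 192.3228 * 27.6774 = 5322.9951

5322.9951 units


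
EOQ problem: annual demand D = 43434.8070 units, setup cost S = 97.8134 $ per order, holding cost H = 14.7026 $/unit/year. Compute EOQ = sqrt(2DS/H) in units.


2*D*S = 2 * 43434.8070 * 97.8134 = 8497012.3020
2*D*S/H = 577925.8296
EOQ = sqrt(577925.8296) = 760.2143

760.2143 units


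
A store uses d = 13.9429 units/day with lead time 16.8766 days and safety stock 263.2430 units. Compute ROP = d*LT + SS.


d*LT = 13.9429 * 16.8766 = 235.3087
ROP = 235.3087 + 263.2430 = 498.5517

498.5517 units


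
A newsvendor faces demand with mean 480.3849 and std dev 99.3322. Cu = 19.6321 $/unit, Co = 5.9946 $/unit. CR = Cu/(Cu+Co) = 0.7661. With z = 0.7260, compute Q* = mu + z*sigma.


CR = Cu/(Cu+Co) = 19.6321/(19.6321+5.9946) = 0.7661
z = 0.7260
Q* = 480.3849 + 0.7260 * 99.3322 = 552.5001

552.5001 units


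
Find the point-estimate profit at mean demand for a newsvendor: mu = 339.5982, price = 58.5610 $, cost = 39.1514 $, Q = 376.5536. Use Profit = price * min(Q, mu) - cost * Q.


Sales at mu = min(376.5536, 339.5982) = 339.5982
Revenue = 58.5610 * 339.5982 = 19887.2102
Total cost = 39.1514 * 376.5536 = 14742.6006
Profit = 19887.2102 - 14742.6006 = 5144.6096

5144.6096 $


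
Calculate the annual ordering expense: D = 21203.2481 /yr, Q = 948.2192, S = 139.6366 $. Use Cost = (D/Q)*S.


Number of orders = D/Q = 22.3611
Cost = 22.3611 * 139.6366 = 3122.4315

3122.4315 $/yr


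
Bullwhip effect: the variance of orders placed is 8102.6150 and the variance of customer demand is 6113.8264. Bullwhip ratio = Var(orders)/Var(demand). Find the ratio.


BW = 8102.6150 / 6113.8264 = 1.3253

1.3253


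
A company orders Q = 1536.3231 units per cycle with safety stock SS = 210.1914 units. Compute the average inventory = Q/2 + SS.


Q/2 = 768.1616
Avg = 768.1616 + 210.1914 = 978.3529

978.3529 units


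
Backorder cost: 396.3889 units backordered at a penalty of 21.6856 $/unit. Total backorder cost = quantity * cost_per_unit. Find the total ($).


Total = 396.3889 * 21.6856 = 8595.9311

8595.9311 $


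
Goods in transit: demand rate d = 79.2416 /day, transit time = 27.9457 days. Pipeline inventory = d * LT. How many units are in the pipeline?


Pipeline = 79.2416 * 27.9457 = 2214.4620

2214.4620 units


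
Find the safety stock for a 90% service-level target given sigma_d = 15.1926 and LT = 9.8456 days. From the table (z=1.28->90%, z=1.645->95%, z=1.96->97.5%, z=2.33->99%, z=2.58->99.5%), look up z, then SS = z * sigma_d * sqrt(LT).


From the table, SL = 90% corresponds to z = 1.28
sqrt(LT) = sqrt(9.8456) = 3.1378
SS = 1.28 * 15.1926 * 3.1378 = 61.0187

61.0187 units


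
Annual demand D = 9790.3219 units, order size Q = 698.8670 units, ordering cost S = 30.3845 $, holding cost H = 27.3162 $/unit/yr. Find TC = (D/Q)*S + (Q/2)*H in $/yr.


Ordering cost = D*S/Q = 425.6519
Holding cost = Q*H/2 = 9545.1954
TC = 425.6519 + 9545.1954 = 9970.8472

9970.8472 $/yr


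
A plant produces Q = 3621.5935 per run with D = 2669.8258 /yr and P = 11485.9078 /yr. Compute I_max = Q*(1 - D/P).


D/P = 0.2324
1 - D/P = 0.7676
I_max = 3621.5935 * 0.7676 = 2779.7773

2779.7773 units


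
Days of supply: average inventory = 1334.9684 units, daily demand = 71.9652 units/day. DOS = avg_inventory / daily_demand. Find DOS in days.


DOS = 1334.9684 / 71.9652 = 18.5502

18.5502 days


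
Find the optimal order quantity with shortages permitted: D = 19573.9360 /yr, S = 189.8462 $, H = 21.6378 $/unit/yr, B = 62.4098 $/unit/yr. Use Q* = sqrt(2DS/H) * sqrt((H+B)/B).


sqrt(2DS/H) = 586.0686
sqrt((H+B)/B) = 1.1605
Q* = 586.0686 * 1.1605 = 680.1187

680.1187 units


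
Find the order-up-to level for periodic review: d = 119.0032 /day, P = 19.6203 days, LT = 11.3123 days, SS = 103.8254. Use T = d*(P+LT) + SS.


P + LT = 30.9326
d*(P+LT) = 119.0032 * 30.9326 = 3681.0784
T = 3681.0784 + 103.8254 = 3784.9038

3784.9038 units


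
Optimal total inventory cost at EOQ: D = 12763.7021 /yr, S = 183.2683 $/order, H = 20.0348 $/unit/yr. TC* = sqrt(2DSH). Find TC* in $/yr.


2*D*S*H = 93730086.4891
TC* = sqrt(93730086.4891) = 9681.4300

9681.4300 $/yr


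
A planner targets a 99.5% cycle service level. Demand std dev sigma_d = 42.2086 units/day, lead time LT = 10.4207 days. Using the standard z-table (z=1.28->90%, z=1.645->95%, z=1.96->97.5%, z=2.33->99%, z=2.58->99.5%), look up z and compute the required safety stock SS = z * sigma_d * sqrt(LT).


From the table, SL = 99.5% corresponds to z = 2.58
sqrt(LT) = sqrt(10.4207) = 3.2281
SS = 2.58 * 42.2086 * 3.2281 = 351.5354

351.5354 units


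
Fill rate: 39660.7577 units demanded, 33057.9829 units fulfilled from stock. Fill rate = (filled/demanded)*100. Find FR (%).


FR = 33057.9829 / 39660.7577 * 100 = 83.3519

83.3519%


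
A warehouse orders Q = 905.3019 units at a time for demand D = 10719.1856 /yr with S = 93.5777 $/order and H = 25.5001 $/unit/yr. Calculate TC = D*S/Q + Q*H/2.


Ordering cost = D*S/Q = 1108.0025
Holding cost = Q*H/2 = 11542.6445
TC = 1108.0025 + 11542.6445 = 12650.6470

12650.6470 $/yr


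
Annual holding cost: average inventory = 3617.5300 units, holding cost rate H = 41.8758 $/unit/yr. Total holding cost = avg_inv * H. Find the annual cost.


Cost = 3617.5300 * 41.8758 = 151486.9628

151486.9628 $/yr


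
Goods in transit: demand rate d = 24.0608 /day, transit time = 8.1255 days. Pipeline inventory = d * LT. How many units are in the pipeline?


Pipeline = 24.0608 * 8.1255 = 195.5060

195.5060 units


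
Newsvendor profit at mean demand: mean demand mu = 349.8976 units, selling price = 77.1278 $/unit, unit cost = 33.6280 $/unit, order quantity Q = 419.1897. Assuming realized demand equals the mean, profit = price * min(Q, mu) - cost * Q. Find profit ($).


Sales at mu = min(419.1897, 349.8976) = 349.8976
Revenue = 77.1278 * 349.8976 = 26986.8321
Total cost = 33.6280 * 419.1897 = 14096.5112
Profit = 26986.8321 - 14096.5112 = 12890.3209

12890.3209 $


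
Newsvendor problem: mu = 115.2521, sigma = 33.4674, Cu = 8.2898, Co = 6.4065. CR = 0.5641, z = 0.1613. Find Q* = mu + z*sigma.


CR = Cu/(Cu+Co) = 8.2898/(8.2898+6.4065) = 0.5641
z = 0.1613
Q* = 115.2521 + 0.1613 * 33.4674 = 120.6504

120.6504 units


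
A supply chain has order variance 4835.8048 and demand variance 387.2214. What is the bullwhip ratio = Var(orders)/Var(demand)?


BW = 4835.8048 / 387.2214 = 12.4885

12.4885


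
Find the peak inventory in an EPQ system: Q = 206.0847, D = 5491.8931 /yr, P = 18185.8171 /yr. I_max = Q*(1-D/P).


D/P = 0.3020
1 - D/P = 0.6980
I_max = 206.0847 * 0.6980 = 143.8497

143.8497 units


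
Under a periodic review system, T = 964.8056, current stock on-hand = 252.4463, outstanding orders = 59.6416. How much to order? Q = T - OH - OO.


Inventory position = OH + OO = 252.4463 + 59.6416 = 312.0879
Q = 964.8056 - 312.0879 = 652.7177

652.7177 units


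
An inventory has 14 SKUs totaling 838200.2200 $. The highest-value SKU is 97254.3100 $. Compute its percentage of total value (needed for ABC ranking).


Top item = 97254.3100
Total = 838200.2200
Percentage = 97254.3100 / 838200.2200 * 100 = 11.6028

11.6028%


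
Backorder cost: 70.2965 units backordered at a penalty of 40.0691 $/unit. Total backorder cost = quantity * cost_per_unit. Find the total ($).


Total = 70.2965 * 40.0691 = 2816.7175

2816.7175 $


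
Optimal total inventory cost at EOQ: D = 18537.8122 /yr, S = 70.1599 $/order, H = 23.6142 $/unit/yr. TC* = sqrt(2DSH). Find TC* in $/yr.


2*D*S*H = 61425778.9219
TC* = sqrt(61425778.9219) = 7837.4600

7837.4600 $/yr


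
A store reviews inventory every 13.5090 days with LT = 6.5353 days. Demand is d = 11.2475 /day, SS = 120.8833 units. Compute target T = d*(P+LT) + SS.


P + LT = 20.0443
d*(P+LT) = 11.2475 * 20.0443 = 225.4483
T = 225.4483 + 120.8833 = 346.3316

346.3316 units


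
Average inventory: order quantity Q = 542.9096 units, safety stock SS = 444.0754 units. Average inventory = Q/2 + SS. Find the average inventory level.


Q/2 = 271.4548
Avg = 271.4548 + 444.0754 = 715.5302

715.5302 units


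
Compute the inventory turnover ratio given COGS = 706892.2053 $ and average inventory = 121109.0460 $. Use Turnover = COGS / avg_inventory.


Turnover = 706892.2053 / 121109.0460 = 5.8368

5.8368


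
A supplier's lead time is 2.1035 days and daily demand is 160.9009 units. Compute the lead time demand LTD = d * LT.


LTD = 160.9009 * 2.1035 = 338.4550

338.4550 units


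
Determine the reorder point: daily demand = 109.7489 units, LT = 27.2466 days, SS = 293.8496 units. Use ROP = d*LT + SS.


d*LT = 109.7489 * 27.2466 = 2990.2844
ROP = 2990.2844 + 293.8496 = 3284.1340

3284.1340 units


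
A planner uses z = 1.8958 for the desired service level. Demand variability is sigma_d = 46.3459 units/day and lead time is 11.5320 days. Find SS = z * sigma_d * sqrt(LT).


sqrt(LT) = sqrt(11.5320) = 3.3959
SS = 1.8958 * 46.3459 * 3.3959 = 298.3707

298.3707 units


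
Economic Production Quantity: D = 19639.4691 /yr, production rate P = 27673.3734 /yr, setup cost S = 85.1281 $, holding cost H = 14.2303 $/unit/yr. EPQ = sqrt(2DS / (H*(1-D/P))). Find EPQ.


1 - D/P = 1 - 0.7097 = 0.2903
H*(1-D/P) = 4.1312
2DS = 3343741.3790
EPQ = sqrt(809382.9896) = 899.6572

899.6572 units


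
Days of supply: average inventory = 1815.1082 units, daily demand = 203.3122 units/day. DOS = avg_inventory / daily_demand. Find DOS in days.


DOS = 1815.1082 / 203.3122 = 8.9277

8.9277 days


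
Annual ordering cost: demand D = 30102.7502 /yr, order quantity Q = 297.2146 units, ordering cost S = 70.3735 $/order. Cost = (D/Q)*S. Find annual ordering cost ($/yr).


Number of orders = D/Q = 101.2829
Cost = 101.2829 * 70.3735 = 7127.6306

7127.6306 $/yr


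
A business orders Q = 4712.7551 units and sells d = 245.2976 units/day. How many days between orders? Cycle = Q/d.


Cycle = 4712.7551 / 245.2976 = 19.2124

19.2124 days


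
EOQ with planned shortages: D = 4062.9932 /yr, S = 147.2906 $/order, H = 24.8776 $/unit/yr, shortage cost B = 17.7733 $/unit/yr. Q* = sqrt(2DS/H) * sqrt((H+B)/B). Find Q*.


sqrt(2DS/H) = 219.3418
sqrt((H+B)/B) = 1.5491
Q* = 219.3418 * 1.5491 = 339.7828

339.7828 units


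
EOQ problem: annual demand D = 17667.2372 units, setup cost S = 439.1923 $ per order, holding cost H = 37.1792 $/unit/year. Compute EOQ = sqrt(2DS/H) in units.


2*D*S = 2 * 17667.2372 * 439.1923 = 15518629.0810
2*D*S/H = 417400.8338
EOQ = sqrt(417400.8338) = 646.0657

646.0657 units


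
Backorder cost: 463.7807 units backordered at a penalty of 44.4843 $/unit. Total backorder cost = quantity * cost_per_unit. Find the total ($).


Total = 463.7807 * 44.4843 = 20630.9598

20630.9598 $


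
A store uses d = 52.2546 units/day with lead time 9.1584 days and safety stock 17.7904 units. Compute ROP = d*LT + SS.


d*LT = 52.2546 * 9.1584 = 478.5685
ROP = 478.5685 + 17.7904 = 496.3589

496.3589 units


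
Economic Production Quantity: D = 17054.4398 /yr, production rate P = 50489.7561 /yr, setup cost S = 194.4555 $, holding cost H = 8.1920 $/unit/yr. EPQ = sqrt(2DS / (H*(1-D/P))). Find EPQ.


1 - D/P = 1 - 0.3378 = 0.6622
H*(1-D/P) = 5.4249
2DS = 6632659.2371
EPQ = sqrt(1222631.4934) = 1105.7267

1105.7267 units


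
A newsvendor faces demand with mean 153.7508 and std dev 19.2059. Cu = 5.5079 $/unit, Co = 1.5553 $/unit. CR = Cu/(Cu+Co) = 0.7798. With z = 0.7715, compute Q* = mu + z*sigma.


CR = Cu/(Cu+Co) = 5.5079/(5.5079+1.5553) = 0.7798
z = 0.7715
Q* = 153.7508 + 0.7715 * 19.2059 = 168.5682

168.5682 units


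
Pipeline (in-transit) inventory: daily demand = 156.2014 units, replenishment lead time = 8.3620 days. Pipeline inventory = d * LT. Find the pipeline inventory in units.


Pipeline = 156.2014 * 8.3620 = 1306.1561

1306.1561 units


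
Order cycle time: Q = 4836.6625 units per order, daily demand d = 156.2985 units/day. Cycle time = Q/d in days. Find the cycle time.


Cycle = 4836.6625 / 156.2985 = 30.9450

30.9450 days


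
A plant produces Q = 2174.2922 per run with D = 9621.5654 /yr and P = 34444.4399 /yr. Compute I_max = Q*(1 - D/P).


D/P = 0.2793
1 - D/P = 0.7207
I_max = 2174.2922 * 0.7207 = 1566.9345

1566.9345 units


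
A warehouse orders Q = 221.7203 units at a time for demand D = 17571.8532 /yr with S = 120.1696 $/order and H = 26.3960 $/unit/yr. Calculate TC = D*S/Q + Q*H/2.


Ordering cost = D*S/Q = 9523.7223
Holding cost = Q*H/2 = 2926.2645
TC = 9523.7223 + 2926.2645 = 12449.9868

12449.9868 $/yr


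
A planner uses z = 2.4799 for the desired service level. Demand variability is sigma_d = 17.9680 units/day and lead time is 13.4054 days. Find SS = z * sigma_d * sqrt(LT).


sqrt(LT) = sqrt(13.4054) = 3.6613
SS = 2.4799 * 17.9680 * 3.6613 = 163.1450

163.1450 units


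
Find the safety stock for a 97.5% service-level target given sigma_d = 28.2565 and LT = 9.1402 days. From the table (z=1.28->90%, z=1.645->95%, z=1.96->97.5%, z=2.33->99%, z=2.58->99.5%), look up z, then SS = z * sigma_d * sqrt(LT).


From the table, SL = 97.5% corresponds to z = 1.96
sqrt(LT) = sqrt(9.1402) = 3.0233
SS = 1.96 * 28.2565 * 3.0233 = 167.4373

167.4373 units


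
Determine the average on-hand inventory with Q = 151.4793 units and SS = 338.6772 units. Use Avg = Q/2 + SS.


Q/2 = 75.7396
Avg = 75.7396 + 338.6772 = 414.4169

414.4169 units


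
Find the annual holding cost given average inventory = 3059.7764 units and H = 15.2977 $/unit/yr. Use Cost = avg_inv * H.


Cost = 3059.7764 * 15.2977 = 46807.5414

46807.5414 $/yr


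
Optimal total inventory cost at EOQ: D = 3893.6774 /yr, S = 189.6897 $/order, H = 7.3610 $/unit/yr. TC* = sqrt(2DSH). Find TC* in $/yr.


2*D*S*H = 10873529.3101
TC* = sqrt(10873529.3101) = 3297.5035

3297.5035 $/yr


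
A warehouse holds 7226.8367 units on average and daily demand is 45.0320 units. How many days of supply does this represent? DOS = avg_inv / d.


DOS = 7226.8367 / 45.0320 = 160.4823

160.4823 days


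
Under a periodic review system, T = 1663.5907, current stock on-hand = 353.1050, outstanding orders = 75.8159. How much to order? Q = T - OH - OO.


Inventory position = OH + OO = 353.1050 + 75.8159 = 428.9209
Q = 1663.5907 - 428.9209 = 1234.6698

1234.6698 units


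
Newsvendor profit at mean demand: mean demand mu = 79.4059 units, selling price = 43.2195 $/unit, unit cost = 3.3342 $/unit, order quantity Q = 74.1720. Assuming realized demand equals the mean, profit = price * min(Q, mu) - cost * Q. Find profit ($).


Sales at mu = min(74.1720, 79.4059) = 74.1720
Revenue = 43.2195 * 74.1720 = 3205.6768
Total cost = 3.3342 * 74.1720 = 247.3043
Profit = 3205.6768 - 247.3043 = 2958.3725

2958.3725 $


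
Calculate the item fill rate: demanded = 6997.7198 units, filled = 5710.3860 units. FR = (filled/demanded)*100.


FR = 5710.3860 / 6997.7198 * 100 = 81.6035

81.6035%


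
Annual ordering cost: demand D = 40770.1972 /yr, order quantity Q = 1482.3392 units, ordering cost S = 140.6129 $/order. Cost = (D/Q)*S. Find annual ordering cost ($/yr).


Number of orders = D/Q = 27.5040
Cost = 27.5040 * 140.6129 = 3867.4115

3867.4115 $/yr


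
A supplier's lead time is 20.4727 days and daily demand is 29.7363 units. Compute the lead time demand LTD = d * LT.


LTD = 29.7363 * 20.4727 = 608.7823

608.7823 units


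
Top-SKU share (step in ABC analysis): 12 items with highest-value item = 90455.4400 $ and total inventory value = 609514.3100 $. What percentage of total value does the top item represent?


Top item = 90455.4400
Total = 609514.3100
Percentage = 90455.4400 / 609514.3100 * 100 = 14.8406

14.8406%


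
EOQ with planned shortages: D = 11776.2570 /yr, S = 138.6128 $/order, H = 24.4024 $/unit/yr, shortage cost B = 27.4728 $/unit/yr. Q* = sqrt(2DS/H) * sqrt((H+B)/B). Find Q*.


sqrt(2DS/H) = 365.7666
sqrt((H+B)/B) = 1.3741
Q* = 365.7666 * 1.3741 = 502.6115

502.6115 units


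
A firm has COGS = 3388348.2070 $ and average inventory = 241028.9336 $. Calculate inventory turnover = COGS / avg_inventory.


Turnover = 3388348.2070 / 241028.9336 = 14.0578

14.0578


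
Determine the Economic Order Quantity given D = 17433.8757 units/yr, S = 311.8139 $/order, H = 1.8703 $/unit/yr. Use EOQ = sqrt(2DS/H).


2*D*S = 2 * 17433.8757 * 311.8139 = 10872249.5483
2*D*S/H = 5813104.6080
EOQ = sqrt(5813104.6080) = 2411.0381

2411.0381 units


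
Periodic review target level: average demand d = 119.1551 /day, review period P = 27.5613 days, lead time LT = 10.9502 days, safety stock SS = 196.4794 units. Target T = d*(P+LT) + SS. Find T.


P + LT = 38.5115
d*(P+LT) = 119.1551 * 38.5115 = 4588.8416
T = 4588.8416 + 196.4794 = 4785.3210

4785.3210 units


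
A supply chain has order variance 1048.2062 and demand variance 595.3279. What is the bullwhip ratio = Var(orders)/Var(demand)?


BW = 1048.2062 / 595.3279 = 1.7607

1.7607


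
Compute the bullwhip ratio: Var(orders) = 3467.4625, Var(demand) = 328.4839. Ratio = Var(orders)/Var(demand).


BW = 3467.4625 / 328.4839 = 10.5560

10.5560


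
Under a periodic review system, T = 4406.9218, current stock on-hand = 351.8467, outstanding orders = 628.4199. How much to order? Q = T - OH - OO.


Inventory position = OH + OO = 351.8467 + 628.4199 = 980.2666
Q = 4406.9218 - 980.2666 = 3426.6552

3426.6552 units


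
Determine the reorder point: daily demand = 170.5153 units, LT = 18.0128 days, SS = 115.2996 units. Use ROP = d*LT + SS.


d*LT = 170.5153 * 18.0128 = 3071.4580
ROP = 3071.4580 + 115.2996 = 3186.7576

3186.7576 units


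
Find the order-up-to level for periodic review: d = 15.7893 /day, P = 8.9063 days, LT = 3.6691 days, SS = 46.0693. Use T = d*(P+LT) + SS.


P + LT = 12.5754
d*(P+LT) = 15.7893 * 12.5754 = 198.5568
T = 198.5568 + 46.0693 = 244.6261

244.6261 units


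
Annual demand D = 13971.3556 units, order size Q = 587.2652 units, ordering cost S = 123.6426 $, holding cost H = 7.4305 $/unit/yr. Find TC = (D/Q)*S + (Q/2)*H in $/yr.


Ordering cost = D*S/Q = 2941.5241
Holding cost = Q*H/2 = 2181.8370
TC = 2941.5241 + 2181.8370 = 5123.3611

5123.3611 $/yr


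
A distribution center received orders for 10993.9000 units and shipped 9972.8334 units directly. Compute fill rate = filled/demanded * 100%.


FR = 9972.8334 / 10993.9000 * 100 = 90.7124

90.7124%


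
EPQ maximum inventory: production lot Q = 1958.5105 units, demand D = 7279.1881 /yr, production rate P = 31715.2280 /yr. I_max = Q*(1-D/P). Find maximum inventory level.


D/P = 0.2295
1 - D/P = 0.7705
I_max = 1958.5105 * 0.7705 = 1508.9988

1508.9988 units


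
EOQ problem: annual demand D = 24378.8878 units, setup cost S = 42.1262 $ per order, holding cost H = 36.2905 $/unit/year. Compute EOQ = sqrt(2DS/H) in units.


2*D*S = 2 * 24378.8878 * 42.1262 = 2053979.8065
2*D*S/H = 56598.2780
EOQ = sqrt(56598.2780) = 237.9039

237.9039 units


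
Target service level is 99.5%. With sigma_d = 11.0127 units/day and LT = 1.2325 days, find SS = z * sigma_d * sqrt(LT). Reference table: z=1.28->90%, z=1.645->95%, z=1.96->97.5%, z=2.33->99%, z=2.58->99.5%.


From the table, SL = 99.5% corresponds to z = 2.58
sqrt(LT) = sqrt(1.2325) = 1.1102
SS = 2.58 * 11.0127 * 1.1102 = 31.5433

31.5433 units


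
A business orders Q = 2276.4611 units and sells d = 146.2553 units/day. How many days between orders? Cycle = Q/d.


Cycle = 2276.4611 / 146.2553 = 15.5650

15.5650 days


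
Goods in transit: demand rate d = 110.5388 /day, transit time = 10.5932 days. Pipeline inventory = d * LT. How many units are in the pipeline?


Pipeline = 110.5388 * 10.5932 = 1170.9596

1170.9596 units


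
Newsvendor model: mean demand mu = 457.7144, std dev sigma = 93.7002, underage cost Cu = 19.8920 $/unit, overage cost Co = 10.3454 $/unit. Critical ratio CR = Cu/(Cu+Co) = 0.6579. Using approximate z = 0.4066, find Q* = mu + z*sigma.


CR = Cu/(Cu+Co) = 19.8920/(19.8920+10.3454) = 0.6579
z = 0.4066
Q* = 457.7144 + 0.4066 * 93.7002 = 495.8129

495.8129 units


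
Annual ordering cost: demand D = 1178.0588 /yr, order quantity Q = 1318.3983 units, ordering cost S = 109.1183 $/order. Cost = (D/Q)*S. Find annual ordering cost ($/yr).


Number of orders = D/Q = 0.8936
Cost = 0.8936 * 109.1183 = 97.5030

97.5030 $/yr


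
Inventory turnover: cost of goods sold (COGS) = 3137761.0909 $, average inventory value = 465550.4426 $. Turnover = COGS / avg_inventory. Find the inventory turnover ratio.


Turnover = 3137761.0909 / 465550.4426 = 6.7399

6.7399


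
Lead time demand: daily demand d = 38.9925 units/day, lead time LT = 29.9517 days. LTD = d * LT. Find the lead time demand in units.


LTD = 38.9925 * 29.9517 = 1167.8917

1167.8917 units


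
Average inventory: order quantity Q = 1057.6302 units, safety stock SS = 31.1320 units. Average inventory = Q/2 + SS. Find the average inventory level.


Q/2 = 528.8151
Avg = 528.8151 + 31.1320 = 559.9471

559.9471 units
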